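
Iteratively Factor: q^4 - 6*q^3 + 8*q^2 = (q - 4)*(q^3 - 2*q^2) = q*(q - 4)*(q^2 - 2*q) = q^2*(q - 4)*(q - 2)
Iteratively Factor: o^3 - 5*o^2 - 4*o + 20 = (o + 2)*(o^2 - 7*o + 10) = (o - 5)*(o + 2)*(o - 2)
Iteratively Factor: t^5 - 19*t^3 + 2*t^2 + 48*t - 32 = (t - 1)*(t^4 + t^3 - 18*t^2 - 16*t + 32) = (t - 1)*(t + 2)*(t^3 - t^2 - 16*t + 16) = (t - 4)*(t - 1)*(t + 2)*(t^2 + 3*t - 4) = (t - 4)*(t - 1)^2*(t + 2)*(t + 4)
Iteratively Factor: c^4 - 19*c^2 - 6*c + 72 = (c - 2)*(c^3 + 2*c^2 - 15*c - 36) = (c - 2)*(c + 3)*(c^2 - c - 12) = (c - 4)*(c - 2)*(c + 3)*(c + 3)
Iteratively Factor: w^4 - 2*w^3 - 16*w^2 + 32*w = (w - 4)*(w^3 + 2*w^2 - 8*w) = (w - 4)*(w - 2)*(w^2 + 4*w) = w*(w - 4)*(w - 2)*(w + 4)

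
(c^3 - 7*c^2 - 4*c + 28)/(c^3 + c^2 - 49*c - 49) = (c^2 - 4)/(c^2 + 8*c + 7)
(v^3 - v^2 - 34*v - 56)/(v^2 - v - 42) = (v^2 + 6*v + 8)/(v + 6)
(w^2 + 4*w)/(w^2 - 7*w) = (w + 4)/(w - 7)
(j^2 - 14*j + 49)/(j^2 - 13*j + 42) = (j - 7)/(j - 6)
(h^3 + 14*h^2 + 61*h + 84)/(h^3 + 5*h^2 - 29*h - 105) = (h + 4)/(h - 5)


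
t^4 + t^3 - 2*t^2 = t^2*(t - 1)*(t + 2)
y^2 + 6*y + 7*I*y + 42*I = (y + 6)*(y + 7*I)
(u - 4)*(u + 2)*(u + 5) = u^3 + 3*u^2 - 18*u - 40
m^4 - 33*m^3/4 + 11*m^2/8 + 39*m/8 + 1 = (m - 8)*(m - 1)*(m + 1/4)*(m + 1/2)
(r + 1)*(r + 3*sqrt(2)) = r^2 + r + 3*sqrt(2)*r + 3*sqrt(2)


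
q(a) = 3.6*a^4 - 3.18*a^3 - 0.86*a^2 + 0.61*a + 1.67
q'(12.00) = 23489.41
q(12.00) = 69039.71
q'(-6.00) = -3442.91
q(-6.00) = 5319.53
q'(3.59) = 537.75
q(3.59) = 443.61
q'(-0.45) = -1.86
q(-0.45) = 1.66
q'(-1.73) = -99.53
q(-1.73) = 46.75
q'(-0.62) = -5.42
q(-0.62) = 2.25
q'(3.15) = 350.62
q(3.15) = 250.11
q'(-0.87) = -14.60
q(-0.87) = 4.64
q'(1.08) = 5.76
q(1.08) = 2.22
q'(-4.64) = -1635.32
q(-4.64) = 1966.68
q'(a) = 14.4*a^3 - 9.54*a^2 - 1.72*a + 0.61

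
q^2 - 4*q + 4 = (q - 2)^2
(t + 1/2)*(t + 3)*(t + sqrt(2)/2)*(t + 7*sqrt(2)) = t^4 + 7*t^3/2 + 15*sqrt(2)*t^3/2 + 17*t^2/2 + 105*sqrt(2)*t^2/4 + 45*sqrt(2)*t/4 + 49*t/2 + 21/2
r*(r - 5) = r^2 - 5*r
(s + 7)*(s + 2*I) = s^2 + 7*s + 2*I*s + 14*I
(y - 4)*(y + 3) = y^2 - y - 12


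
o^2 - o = o*(o - 1)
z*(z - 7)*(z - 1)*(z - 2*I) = z^4 - 8*z^3 - 2*I*z^3 + 7*z^2 + 16*I*z^2 - 14*I*z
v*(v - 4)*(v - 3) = v^3 - 7*v^2 + 12*v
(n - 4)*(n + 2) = n^2 - 2*n - 8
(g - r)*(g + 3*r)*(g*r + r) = g^3*r + 2*g^2*r^2 + g^2*r - 3*g*r^3 + 2*g*r^2 - 3*r^3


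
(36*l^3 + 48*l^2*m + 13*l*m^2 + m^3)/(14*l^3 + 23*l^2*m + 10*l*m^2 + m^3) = (36*l^2 + 12*l*m + m^2)/(14*l^2 + 9*l*m + m^2)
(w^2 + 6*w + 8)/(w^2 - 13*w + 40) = (w^2 + 6*w + 8)/(w^2 - 13*w + 40)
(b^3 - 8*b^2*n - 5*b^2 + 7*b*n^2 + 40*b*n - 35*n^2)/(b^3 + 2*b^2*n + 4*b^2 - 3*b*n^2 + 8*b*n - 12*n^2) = (b^2 - 7*b*n - 5*b + 35*n)/(b^2 + 3*b*n + 4*b + 12*n)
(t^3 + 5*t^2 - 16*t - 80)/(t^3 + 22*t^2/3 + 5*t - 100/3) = 3*(t - 4)/(3*t - 5)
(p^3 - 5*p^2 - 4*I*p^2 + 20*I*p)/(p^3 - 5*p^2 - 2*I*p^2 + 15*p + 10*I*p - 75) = p*(p - 4*I)/(p^2 - 2*I*p + 15)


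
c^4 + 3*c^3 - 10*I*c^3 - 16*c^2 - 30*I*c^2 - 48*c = c*(c + 3)*(c - 8*I)*(c - 2*I)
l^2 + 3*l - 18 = (l - 3)*(l + 6)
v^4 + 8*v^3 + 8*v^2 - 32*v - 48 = (v - 2)*(v + 2)^2*(v + 6)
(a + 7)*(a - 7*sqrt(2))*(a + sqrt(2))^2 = a^4 - 5*sqrt(2)*a^3 + 7*a^3 - 35*sqrt(2)*a^2 - 26*a^2 - 182*a - 14*sqrt(2)*a - 98*sqrt(2)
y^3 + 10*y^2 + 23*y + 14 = (y + 1)*(y + 2)*(y + 7)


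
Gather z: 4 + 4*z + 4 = 4*z + 8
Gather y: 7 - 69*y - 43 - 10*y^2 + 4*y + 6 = -10*y^2 - 65*y - 30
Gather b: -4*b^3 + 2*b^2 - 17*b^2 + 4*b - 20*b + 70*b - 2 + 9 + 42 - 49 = -4*b^3 - 15*b^2 + 54*b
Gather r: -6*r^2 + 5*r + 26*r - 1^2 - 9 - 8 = -6*r^2 + 31*r - 18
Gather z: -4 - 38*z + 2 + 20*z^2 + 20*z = 20*z^2 - 18*z - 2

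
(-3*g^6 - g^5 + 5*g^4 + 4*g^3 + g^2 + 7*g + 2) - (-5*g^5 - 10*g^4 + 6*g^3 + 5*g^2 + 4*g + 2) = -3*g^6 + 4*g^5 + 15*g^4 - 2*g^3 - 4*g^2 + 3*g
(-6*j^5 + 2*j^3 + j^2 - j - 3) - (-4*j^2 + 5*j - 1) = -6*j^5 + 2*j^3 + 5*j^2 - 6*j - 2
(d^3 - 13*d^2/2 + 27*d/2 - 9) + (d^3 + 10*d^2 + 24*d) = 2*d^3 + 7*d^2/2 + 75*d/2 - 9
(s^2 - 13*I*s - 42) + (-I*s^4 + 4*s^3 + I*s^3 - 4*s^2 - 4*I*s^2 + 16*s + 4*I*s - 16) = -I*s^4 + 4*s^3 + I*s^3 - 3*s^2 - 4*I*s^2 + 16*s - 9*I*s - 58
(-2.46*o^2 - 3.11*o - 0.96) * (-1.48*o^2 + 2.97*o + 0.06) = 3.6408*o^4 - 2.7034*o^3 - 7.9635*o^2 - 3.0378*o - 0.0576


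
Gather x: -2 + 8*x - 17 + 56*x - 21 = 64*x - 40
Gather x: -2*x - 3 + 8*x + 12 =6*x + 9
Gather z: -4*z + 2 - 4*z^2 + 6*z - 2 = -4*z^2 + 2*z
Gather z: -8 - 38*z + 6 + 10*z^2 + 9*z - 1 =10*z^2 - 29*z - 3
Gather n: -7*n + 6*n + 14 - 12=2 - n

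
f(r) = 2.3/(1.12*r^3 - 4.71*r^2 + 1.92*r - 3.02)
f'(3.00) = -0.10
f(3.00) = -0.24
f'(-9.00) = -0.00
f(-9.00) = -0.00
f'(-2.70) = -0.03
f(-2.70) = -0.04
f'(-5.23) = -0.00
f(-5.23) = -0.01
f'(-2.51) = -0.04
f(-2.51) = -0.04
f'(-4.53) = -0.01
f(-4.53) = -0.01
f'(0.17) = -0.12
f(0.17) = -0.81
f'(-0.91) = -0.34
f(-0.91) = -0.24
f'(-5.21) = -0.00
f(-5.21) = -0.01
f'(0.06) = -0.37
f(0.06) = -0.79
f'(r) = 2.3*(-3.36*r^2 + 9.42*r - 1.92)/(1.12*r^3 - 4.71*r^2 + 1.92*r - 3.02)^2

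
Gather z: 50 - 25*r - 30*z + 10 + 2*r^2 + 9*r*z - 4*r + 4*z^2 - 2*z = 2*r^2 - 29*r + 4*z^2 + z*(9*r - 32) + 60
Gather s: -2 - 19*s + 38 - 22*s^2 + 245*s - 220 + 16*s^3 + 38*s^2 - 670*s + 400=16*s^3 + 16*s^2 - 444*s + 216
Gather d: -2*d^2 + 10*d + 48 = -2*d^2 + 10*d + 48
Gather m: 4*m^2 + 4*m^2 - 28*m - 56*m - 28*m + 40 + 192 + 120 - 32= 8*m^2 - 112*m + 320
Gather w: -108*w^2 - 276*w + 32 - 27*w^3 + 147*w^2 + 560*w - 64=-27*w^3 + 39*w^2 + 284*w - 32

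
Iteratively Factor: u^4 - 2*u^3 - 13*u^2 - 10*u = (u + 1)*(u^3 - 3*u^2 - 10*u) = (u + 1)*(u + 2)*(u^2 - 5*u) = (u - 5)*(u + 1)*(u + 2)*(u)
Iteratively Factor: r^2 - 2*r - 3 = (r + 1)*(r - 3)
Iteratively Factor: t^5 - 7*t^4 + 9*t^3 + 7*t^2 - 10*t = (t + 1)*(t^4 - 8*t^3 + 17*t^2 - 10*t) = t*(t + 1)*(t^3 - 8*t^2 + 17*t - 10) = t*(t - 1)*(t + 1)*(t^2 - 7*t + 10) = t*(t - 2)*(t - 1)*(t + 1)*(t - 5)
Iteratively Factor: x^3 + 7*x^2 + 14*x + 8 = (x + 2)*(x^2 + 5*x + 4) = (x + 1)*(x + 2)*(x + 4)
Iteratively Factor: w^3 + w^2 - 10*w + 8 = (w - 2)*(w^2 + 3*w - 4) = (w - 2)*(w - 1)*(w + 4)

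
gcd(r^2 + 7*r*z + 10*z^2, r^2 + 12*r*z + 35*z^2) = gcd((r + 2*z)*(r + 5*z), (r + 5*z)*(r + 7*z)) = r + 5*z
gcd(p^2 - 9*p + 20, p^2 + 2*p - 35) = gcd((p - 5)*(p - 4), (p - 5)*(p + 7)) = p - 5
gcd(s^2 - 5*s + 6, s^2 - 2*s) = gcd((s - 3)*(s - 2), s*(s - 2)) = s - 2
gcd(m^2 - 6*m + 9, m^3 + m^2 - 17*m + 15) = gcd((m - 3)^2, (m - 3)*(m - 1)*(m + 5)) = m - 3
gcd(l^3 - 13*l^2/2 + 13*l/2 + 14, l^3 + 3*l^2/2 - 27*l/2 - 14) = l^2 - 5*l/2 - 7/2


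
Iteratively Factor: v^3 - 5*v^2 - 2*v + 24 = (v - 4)*(v^2 - v - 6) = (v - 4)*(v - 3)*(v + 2)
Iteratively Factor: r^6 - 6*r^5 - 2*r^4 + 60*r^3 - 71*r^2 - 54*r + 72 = (r - 2)*(r^5 - 4*r^4 - 10*r^3 + 40*r^2 + 9*r - 36) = (r - 2)*(r + 1)*(r^4 - 5*r^3 - 5*r^2 + 45*r - 36) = (r - 3)*(r - 2)*(r + 1)*(r^3 - 2*r^2 - 11*r + 12) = (r - 4)*(r - 3)*(r - 2)*(r + 1)*(r^2 + 2*r - 3) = (r - 4)*(r - 3)*(r - 2)*(r + 1)*(r + 3)*(r - 1)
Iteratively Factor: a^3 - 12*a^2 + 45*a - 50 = (a - 2)*(a^2 - 10*a + 25) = (a - 5)*(a - 2)*(a - 5)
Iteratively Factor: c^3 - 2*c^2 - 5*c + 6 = (c - 1)*(c^2 - c - 6) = (c - 3)*(c - 1)*(c + 2)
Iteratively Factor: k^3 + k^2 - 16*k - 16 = (k - 4)*(k^2 + 5*k + 4) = (k - 4)*(k + 4)*(k + 1)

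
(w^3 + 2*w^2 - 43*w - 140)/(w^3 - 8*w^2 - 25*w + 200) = (w^2 - 3*w - 28)/(w^2 - 13*w + 40)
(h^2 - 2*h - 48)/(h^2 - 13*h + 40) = (h + 6)/(h - 5)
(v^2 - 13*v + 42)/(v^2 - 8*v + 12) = (v - 7)/(v - 2)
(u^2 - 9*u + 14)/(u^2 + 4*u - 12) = (u - 7)/(u + 6)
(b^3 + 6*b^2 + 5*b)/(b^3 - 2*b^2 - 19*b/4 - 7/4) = 4*b*(b + 5)/(4*b^2 - 12*b - 7)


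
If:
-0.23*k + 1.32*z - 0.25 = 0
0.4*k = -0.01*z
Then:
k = -0.00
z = 0.19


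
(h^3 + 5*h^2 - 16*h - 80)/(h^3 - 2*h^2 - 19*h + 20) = (h^2 + h - 20)/(h^2 - 6*h + 5)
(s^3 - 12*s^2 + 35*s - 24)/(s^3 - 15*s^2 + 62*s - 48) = (s - 3)/(s - 6)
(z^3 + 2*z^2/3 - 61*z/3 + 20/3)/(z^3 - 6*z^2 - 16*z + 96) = (3*z^2 + 14*z - 5)/(3*(z^2 - 2*z - 24))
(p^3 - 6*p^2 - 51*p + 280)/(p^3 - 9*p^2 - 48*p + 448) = (p - 5)/(p - 8)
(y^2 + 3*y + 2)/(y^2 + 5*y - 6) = (y^2 + 3*y + 2)/(y^2 + 5*y - 6)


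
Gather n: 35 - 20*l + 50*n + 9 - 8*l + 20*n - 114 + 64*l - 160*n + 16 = 36*l - 90*n - 54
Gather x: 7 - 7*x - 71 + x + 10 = -6*x - 54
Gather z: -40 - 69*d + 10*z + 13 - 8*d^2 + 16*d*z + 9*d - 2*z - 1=-8*d^2 - 60*d + z*(16*d + 8) - 28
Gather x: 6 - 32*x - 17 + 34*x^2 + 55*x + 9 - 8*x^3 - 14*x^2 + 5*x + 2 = -8*x^3 + 20*x^2 + 28*x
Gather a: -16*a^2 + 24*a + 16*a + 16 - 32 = -16*a^2 + 40*a - 16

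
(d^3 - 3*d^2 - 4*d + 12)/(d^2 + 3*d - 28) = (d^3 - 3*d^2 - 4*d + 12)/(d^2 + 3*d - 28)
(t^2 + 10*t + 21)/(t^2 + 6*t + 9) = (t + 7)/(t + 3)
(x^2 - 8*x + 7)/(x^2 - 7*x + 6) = (x - 7)/(x - 6)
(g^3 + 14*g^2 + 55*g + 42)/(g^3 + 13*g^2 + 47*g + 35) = (g + 6)/(g + 5)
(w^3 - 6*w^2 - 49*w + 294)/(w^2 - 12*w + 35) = (w^2 + w - 42)/(w - 5)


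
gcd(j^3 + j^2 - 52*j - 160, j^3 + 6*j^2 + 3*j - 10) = j + 5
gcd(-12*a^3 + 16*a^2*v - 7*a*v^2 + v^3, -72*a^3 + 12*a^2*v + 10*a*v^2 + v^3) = -2*a + v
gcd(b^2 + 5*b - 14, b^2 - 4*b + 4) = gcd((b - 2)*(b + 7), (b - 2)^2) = b - 2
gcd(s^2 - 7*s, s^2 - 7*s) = s^2 - 7*s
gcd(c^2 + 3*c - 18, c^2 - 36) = c + 6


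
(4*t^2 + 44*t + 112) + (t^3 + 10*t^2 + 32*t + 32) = t^3 + 14*t^2 + 76*t + 144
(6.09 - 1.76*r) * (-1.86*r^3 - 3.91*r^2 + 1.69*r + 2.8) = 3.2736*r^4 - 4.4458*r^3 - 26.7863*r^2 + 5.3641*r + 17.052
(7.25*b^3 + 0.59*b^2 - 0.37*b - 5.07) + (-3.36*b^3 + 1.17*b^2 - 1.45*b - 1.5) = 3.89*b^3 + 1.76*b^2 - 1.82*b - 6.57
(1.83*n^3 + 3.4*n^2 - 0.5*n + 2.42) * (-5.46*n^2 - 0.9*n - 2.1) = -9.9918*n^5 - 20.211*n^4 - 4.173*n^3 - 19.9032*n^2 - 1.128*n - 5.082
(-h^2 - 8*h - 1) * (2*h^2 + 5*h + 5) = -2*h^4 - 21*h^3 - 47*h^2 - 45*h - 5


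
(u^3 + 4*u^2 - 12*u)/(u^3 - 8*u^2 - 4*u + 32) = u*(u + 6)/(u^2 - 6*u - 16)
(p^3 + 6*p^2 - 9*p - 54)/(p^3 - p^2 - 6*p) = (p^2 + 9*p + 18)/(p*(p + 2))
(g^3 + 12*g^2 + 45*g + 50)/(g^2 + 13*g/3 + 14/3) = 3*(g^2 + 10*g + 25)/(3*g + 7)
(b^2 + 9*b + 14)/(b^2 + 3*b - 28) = (b + 2)/(b - 4)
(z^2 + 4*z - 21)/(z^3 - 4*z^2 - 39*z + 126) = (z + 7)/(z^2 - z - 42)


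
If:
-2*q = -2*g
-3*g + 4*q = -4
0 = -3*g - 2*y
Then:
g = -4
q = -4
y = 6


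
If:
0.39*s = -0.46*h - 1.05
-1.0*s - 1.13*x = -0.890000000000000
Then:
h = 0.95804347826087*x - 3.03717391304348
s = 0.89 - 1.13*x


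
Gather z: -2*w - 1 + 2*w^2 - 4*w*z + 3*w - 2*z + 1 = 2*w^2 + w + z*(-4*w - 2)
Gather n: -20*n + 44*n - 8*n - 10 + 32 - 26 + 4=16*n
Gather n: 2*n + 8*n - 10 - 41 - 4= 10*n - 55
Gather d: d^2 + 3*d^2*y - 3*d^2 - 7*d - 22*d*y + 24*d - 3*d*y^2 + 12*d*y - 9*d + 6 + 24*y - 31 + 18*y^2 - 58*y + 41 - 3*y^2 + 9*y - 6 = d^2*(3*y - 2) + d*(-3*y^2 - 10*y + 8) + 15*y^2 - 25*y + 10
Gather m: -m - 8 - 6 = -m - 14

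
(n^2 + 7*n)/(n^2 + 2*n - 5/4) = 4*n*(n + 7)/(4*n^2 + 8*n - 5)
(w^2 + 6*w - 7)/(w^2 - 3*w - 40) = (-w^2 - 6*w + 7)/(-w^2 + 3*w + 40)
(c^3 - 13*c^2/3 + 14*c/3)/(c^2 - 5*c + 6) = c*(3*c - 7)/(3*(c - 3))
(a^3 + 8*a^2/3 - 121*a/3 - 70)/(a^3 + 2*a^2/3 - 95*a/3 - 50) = (a + 7)/(a + 5)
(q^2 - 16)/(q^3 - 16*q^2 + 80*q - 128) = (q + 4)/(q^2 - 12*q + 32)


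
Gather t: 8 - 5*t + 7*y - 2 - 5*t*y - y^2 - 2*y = t*(-5*y - 5) - y^2 + 5*y + 6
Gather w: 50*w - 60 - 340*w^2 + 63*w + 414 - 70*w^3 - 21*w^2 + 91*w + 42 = -70*w^3 - 361*w^2 + 204*w + 396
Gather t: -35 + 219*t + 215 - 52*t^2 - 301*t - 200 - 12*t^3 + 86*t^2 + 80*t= -12*t^3 + 34*t^2 - 2*t - 20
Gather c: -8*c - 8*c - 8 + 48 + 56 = 96 - 16*c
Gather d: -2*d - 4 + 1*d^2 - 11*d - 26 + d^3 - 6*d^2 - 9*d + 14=d^3 - 5*d^2 - 22*d - 16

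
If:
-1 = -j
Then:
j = 1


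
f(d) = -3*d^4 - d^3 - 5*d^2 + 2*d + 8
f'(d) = -12*d^3 - 3*d^2 - 10*d + 2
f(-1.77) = -35.10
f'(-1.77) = 76.84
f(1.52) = -20.04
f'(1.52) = -62.27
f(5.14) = -2343.60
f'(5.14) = -1758.22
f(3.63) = -619.35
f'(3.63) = -647.82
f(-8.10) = -12718.83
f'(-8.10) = 6263.46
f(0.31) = 8.08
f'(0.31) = -1.75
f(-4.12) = -879.57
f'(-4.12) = 831.49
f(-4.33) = -1067.79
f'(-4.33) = 963.25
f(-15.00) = -149647.00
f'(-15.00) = 39977.00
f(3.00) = -301.00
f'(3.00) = -379.00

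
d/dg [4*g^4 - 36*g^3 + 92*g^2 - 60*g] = 16*g^3 - 108*g^2 + 184*g - 60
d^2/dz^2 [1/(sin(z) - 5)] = (-5*sin(z) + cos(z)^2 + 1)/(sin(z) - 5)^3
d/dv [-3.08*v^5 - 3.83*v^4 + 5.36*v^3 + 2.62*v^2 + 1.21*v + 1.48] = -15.4*v^4 - 15.32*v^3 + 16.08*v^2 + 5.24*v + 1.21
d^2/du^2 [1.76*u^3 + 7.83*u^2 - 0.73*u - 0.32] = 10.56*u + 15.66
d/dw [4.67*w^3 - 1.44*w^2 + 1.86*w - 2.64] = 14.01*w^2 - 2.88*w + 1.86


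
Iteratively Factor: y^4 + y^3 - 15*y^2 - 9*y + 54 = (y - 3)*(y^3 + 4*y^2 - 3*y - 18) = (y - 3)*(y + 3)*(y^2 + y - 6) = (y - 3)*(y - 2)*(y + 3)*(y + 3)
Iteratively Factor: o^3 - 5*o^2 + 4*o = (o)*(o^2 - 5*o + 4) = o*(o - 4)*(o - 1)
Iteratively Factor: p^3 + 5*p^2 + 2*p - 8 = (p + 4)*(p^2 + p - 2) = (p + 2)*(p + 4)*(p - 1)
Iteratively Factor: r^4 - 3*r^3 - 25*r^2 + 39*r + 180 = (r + 3)*(r^3 - 6*r^2 - 7*r + 60) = (r - 4)*(r + 3)*(r^2 - 2*r - 15) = (r - 5)*(r - 4)*(r + 3)*(r + 3)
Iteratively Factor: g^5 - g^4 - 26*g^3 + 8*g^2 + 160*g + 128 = (g - 4)*(g^4 + 3*g^3 - 14*g^2 - 48*g - 32) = (g - 4)*(g + 2)*(g^3 + g^2 - 16*g - 16) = (g - 4)^2*(g + 2)*(g^2 + 5*g + 4) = (g - 4)^2*(g + 1)*(g + 2)*(g + 4)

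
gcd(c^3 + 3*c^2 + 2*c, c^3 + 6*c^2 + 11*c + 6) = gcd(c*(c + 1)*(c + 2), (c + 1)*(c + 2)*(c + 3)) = c^2 + 3*c + 2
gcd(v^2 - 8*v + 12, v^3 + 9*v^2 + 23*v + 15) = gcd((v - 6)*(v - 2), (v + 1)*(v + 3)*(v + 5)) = 1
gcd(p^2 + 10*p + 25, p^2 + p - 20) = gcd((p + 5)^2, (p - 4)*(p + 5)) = p + 5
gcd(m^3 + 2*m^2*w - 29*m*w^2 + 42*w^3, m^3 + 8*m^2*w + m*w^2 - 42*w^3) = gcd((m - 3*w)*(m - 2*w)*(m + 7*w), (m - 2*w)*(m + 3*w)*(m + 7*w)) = -m^2 - 5*m*w + 14*w^2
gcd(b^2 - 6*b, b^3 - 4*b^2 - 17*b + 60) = 1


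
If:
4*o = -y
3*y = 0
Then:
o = 0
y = 0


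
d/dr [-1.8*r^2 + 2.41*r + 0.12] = 2.41 - 3.6*r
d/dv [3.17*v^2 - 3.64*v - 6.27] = 6.34*v - 3.64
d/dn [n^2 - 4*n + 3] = 2*n - 4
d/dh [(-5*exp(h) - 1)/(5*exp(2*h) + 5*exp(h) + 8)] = (25*exp(2*h) + 10*exp(h) - 35)*exp(h)/(25*exp(4*h) + 50*exp(3*h) + 105*exp(2*h) + 80*exp(h) + 64)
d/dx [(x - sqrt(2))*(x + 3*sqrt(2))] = 2*x + 2*sqrt(2)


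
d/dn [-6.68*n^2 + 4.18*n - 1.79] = 4.18 - 13.36*n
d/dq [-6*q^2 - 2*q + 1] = -12*q - 2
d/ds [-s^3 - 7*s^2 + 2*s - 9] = -3*s^2 - 14*s + 2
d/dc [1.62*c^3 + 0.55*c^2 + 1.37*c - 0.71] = 4.86*c^2 + 1.1*c + 1.37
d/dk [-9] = 0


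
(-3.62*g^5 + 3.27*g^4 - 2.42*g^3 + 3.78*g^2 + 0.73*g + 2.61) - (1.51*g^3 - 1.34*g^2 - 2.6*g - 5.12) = -3.62*g^5 + 3.27*g^4 - 3.93*g^3 + 5.12*g^2 + 3.33*g + 7.73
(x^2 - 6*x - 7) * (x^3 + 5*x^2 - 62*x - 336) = x^5 - x^4 - 99*x^3 + x^2 + 2450*x + 2352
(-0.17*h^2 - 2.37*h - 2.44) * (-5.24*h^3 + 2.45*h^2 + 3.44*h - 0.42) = 0.8908*h^5 + 12.0023*h^4 + 6.3943*h^3 - 14.0594*h^2 - 7.3982*h + 1.0248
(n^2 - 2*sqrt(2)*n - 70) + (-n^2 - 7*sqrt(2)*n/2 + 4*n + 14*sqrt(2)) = -11*sqrt(2)*n/2 + 4*n - 70 + 14*sqrt(2)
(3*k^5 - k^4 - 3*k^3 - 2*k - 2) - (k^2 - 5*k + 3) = 3*k^5 - k^4 - 3*k^3 - k^2 + 3*k - 5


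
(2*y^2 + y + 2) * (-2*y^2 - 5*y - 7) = -4*y^4 - 12*y^3 - 23*y^2 - 17*y - 14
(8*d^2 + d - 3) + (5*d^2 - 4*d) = 13*d^2 - 3*d - 3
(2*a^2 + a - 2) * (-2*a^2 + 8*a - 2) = -4*a^4 + 14*a^3 + 8*a^2 - 18*a + 4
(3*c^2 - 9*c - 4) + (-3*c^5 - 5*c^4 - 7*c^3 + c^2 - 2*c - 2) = -3*c^5 - 5*c^4 - 7*c^3 + 4*c^2 - 11*c - 6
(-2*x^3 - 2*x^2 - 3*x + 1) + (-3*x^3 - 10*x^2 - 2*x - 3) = -5*x^3 - 12*x^2 - 5*x - 2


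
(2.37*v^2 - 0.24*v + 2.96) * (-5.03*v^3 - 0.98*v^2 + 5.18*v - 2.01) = -11.9211*v^5 - 1.1154*v^4 - 2.377*v^3 - 8.9077*v^2 + 15.8152*v - 5.9496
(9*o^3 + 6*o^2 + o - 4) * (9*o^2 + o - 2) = 81*o^5 + 63*o^4 - 3*o^3 - 47*o^2 - 6*o + 8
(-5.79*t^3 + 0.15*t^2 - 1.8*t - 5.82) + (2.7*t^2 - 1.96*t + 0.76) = -5.79*t^3 + 2.85*t^2 - 3.76*t - 5.06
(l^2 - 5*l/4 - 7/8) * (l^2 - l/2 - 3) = l^4 - 7*l^3/4 - 13*l^2/4 + 67*l/16 + 21/8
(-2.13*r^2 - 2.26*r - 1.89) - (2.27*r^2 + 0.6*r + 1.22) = -4.4*r^2 - 2.86*r - 3.11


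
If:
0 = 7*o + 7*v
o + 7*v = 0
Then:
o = 0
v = 0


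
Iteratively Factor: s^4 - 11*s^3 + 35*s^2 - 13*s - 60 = (s - 3)*(s^3 - 8*s^2 + 11*s + 20) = (s - 4)*(s - 3)*(s^2 - 4*s - 5) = (s - 5)*(s - 4)*(s - 3)*(s + 1)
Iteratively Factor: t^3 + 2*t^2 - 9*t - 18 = (t + 3)*(t^2 - t - 6) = (t + 2)*(t + 3)*(t - 3)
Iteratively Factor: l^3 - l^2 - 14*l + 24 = (l - 2)*(l^2 + l - 12) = (l - 3)*(l - 2)*(l + 4)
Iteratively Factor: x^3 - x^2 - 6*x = (x - 3)*(x^2 + 2*x) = (x - 3)*(x + 2)*(x)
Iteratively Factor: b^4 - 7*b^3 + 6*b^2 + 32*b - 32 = (b - 1)*(b^3 - 6*b^2 + 32) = (b - 1)*(b + 2)*(b^2 - 8*b + 16) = (b - 4)*(b - 1)*(b + 2)*(b - 4)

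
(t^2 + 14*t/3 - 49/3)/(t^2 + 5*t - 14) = (t - 7/3)/(t - 2)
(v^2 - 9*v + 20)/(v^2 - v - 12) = (v - 5)/(v + 3)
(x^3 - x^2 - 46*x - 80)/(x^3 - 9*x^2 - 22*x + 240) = (x + 2)/(x - 6)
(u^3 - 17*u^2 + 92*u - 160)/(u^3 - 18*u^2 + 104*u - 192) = (u - 5)/(u - 6)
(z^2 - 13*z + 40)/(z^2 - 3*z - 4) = (-z^2 + 13*z - 40)/(-z^2 + 3*z + 4)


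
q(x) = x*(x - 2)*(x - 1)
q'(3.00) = 11.00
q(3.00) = 6.00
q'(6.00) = 74.00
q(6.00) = 120.00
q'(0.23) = 0.78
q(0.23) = 0.31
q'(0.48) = -0.19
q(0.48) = 0.38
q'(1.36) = -0.61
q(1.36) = -0.31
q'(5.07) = 48.69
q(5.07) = 63.35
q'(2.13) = 2.83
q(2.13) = 0.31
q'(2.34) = 4.39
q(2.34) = 1.07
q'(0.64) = -0.61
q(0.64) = 0.31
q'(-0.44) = 5.22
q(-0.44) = -1.55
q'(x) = x*(x - 2) + x*(x - 1) + (x - 2)*(x - 1) = 3*x^2 - 6*x + 2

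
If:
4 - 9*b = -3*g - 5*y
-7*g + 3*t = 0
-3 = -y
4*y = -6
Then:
No Solution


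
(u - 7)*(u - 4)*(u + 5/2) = u^3 - 17*u^2/2 + u/2 + 70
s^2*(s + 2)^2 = s^4 + 4*s^3 + 4*s^2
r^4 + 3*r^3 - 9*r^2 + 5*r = r*(r - 1)^2*(r + 5)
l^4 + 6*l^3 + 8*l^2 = l^2*(l + 2)*(l + 4)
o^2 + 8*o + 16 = (o + 4)^2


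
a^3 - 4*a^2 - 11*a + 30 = (a - 5)*(a - 2)*(a + 3)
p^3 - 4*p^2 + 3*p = p*(p - 3)*(p - 1)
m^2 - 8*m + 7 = (m - 7)*(m - 1)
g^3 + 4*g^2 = g^2*(g + 4)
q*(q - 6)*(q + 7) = q^3 + q^2 - 42*q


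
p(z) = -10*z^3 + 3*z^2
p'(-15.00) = -6840.00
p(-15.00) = 34425.00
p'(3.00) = -252.00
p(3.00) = -243.00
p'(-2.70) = -234.90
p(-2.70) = 218.70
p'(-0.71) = -19.38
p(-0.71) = 5.09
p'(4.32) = -533.95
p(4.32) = -750.23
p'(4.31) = -531.42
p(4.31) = -744.90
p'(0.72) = -11.23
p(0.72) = -2.18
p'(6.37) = -1179.09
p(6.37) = -2463.02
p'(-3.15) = -316.58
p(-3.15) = 342.33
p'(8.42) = -2076.37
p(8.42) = -5756.79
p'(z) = -30*z^2 + 6*z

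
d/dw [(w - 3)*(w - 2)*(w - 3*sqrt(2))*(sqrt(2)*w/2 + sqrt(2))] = 2*sqrt(2)*w^3 - 9*w^2 - 9*sqrt(2)*w^2/2 - 4*sqrt(2)*w + 18*w + 6*sqrt(2) + 12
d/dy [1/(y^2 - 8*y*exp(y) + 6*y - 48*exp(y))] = 2*(4*y*exp(y) - y + 28*exp(y) - 3)/(y^2 - 8*y*exp(y) + 6*y - 48*exp(y))^2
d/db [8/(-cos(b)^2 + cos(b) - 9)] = 8*(1 - 2*cos(b))*sin(b)/(sin(b)^2 + cos(b) - 10)^2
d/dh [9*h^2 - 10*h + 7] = 18*h - 10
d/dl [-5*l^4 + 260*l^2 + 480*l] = -20*l^3 + 520*l + 480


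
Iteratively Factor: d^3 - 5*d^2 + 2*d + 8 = (d - 4)*(d^2 - d - 2) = (d - 4)*(d - 2)*(d + 1)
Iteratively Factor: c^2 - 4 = (c + 2)*(c - 2)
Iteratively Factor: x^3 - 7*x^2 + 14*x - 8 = (x - 1)*(x^2 - 6*x + 8) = (x - 4)*(x - 1)*(x - 2)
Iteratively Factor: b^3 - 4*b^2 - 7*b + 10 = (b - 5)*(b^2 + b - 2) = (b - 5)*(b + 2)*(b - 1)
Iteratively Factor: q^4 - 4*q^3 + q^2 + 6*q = (q)*(q^3 - 4*q^2 + q + 6) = q*(q - 2)*(q^2 - 2*q - 3) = q*(q - 2)*(q + 1)*(q - 3)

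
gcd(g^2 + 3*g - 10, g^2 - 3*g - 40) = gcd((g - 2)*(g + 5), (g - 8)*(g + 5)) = g + 5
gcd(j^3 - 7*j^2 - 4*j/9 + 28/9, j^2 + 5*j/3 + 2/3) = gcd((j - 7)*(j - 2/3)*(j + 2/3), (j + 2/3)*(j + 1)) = j + 2/3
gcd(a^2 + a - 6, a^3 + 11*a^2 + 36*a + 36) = a + 3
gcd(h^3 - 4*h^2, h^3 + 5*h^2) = h^2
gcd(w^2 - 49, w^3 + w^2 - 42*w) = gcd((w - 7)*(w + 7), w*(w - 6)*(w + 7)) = w + 7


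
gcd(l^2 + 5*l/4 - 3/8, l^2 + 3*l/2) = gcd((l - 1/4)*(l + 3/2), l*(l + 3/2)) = l + 3/2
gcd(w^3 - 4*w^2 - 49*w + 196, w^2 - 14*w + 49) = w - 7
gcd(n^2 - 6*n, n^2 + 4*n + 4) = 1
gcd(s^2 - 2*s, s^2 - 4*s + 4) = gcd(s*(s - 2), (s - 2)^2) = s - 2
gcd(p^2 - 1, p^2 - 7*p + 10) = 1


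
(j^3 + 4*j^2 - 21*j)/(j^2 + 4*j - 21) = j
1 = 1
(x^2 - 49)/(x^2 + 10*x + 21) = (x - 7)/(x + 3)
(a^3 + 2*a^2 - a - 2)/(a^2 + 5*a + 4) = (a^2 + a - 2)/(a + 4)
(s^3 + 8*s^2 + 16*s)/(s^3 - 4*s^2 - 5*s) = (s^2 + 8*s + 16)/(s^2 - 4*s - 5)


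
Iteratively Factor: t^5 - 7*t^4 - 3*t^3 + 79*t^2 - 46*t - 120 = (t + 3)*(t^4 - 10*t^3 + 27*t^2 - 2*t - 40) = (t - 4)*(t + 3)*(t^3 - 6*t^2 + 3*t + 10) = (t - 5)*(t - 4)*(t + 3)*(t^2 - t - 2) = (t - 5)*(t - 4)*(t + 1)*(t + 3)*(t - 2)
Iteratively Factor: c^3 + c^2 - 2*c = (c + 2)*(c^2 - c) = c*(c + 2)*(c - 1)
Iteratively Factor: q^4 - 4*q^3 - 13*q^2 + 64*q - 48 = (q + 4)*(q^3 - 8*q^2 + 19*q - 12) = (q - 3)*(q + 4)*(q^2 - 5*q + 4) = (q - 3)*(q - 1)*(q + 4)*(q - 4)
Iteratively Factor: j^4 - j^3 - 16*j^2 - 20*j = (j - 5)*(j^3 + 4*j^2 + 4*j) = (j - 5)*(j + 2)*(j^2 + 2*j) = j*(j - 5)*(j + 2)*(j + 2)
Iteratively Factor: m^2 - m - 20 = (m + 4)*(m - 5)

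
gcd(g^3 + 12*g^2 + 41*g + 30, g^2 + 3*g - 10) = g + 5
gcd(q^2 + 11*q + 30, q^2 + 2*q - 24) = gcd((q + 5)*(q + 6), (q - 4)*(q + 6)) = q + 6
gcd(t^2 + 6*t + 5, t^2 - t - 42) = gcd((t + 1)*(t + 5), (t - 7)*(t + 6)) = 1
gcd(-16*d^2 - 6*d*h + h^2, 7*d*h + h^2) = 1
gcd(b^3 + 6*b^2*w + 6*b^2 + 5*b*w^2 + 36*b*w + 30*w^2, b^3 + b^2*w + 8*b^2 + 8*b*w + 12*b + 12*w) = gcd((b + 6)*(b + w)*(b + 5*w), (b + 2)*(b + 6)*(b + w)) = b^2 + b*w + 6*b + 6*w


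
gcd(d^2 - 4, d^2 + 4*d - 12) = d - 2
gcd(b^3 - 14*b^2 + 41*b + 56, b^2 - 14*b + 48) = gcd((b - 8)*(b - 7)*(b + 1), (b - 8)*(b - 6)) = b - 8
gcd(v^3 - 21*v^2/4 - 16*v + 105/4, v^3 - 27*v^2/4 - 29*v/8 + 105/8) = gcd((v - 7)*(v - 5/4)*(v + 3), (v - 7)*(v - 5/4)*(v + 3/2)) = v^2 - 33*v/4 + 35/4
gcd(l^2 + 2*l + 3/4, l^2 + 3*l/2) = l + 3/2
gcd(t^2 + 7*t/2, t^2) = t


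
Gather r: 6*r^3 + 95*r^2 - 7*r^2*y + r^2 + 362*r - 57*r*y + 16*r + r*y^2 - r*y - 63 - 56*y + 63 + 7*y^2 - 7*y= 6*r^3 + r^2*(96 - 7*y) + r*(y^2 - 58*y + 378) + 7*y^2 - 63*y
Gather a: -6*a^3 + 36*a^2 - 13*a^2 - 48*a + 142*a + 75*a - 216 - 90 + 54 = -6*a^3 + 23*a^2 + 169*a - 252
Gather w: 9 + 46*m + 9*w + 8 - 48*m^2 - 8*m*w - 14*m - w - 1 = -48*m^2 + 32*m + w*(8 - 8*m) + 16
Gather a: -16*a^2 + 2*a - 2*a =-16*a^2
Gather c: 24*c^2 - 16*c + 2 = 24*c^2 - 16*c + 2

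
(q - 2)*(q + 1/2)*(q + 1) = q^3 - q^2/2 - 5*q/2 - 1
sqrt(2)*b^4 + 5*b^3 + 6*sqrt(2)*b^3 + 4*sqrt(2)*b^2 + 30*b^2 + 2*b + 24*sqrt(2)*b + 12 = (b + 6)*(b + sqrt(2))^2*(sqrt(2)*b + 1)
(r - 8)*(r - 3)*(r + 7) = r^3 - 4*r^2 - 53*r + 168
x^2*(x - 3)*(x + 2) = x^4 - x^3 - 6*x^2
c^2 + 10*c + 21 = (c + 3)*(c + 7)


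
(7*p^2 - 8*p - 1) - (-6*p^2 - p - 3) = 13*p^2 - 7*p + 2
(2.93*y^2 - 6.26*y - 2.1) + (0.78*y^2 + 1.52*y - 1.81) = 3.71*y^2 - 4.74*y - 3.91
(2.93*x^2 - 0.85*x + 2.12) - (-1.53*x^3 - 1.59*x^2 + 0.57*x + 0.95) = 1.53*x^3 + 4.52*x^2 - 1.42*x + 1.17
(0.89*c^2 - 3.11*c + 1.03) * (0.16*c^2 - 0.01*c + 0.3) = 0.1424*c^4 - 0.5065*c^3 + 0.4629*c^2 - 0.9433*c + 0.309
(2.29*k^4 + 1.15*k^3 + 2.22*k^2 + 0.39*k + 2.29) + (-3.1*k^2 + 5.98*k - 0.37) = 2.29*k^4 + 1.15*k^3 - 0.88*k^2 + 6.37*k + 1.92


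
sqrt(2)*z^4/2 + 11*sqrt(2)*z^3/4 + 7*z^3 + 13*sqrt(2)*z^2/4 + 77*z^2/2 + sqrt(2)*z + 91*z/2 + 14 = (z + 1/2)*(z + 4)*(z + 7*sqrt(2))*(sqrt(2)*z/2 + sqrt(2)/2)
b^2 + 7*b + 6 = (b + 1)*(b + 6)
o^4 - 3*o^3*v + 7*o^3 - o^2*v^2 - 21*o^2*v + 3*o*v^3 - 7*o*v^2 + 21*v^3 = (o + 7)*(o - 3*v)*(o - v)*(o + v)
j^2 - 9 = (j - 3)*(j + 3)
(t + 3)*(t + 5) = t^2 + 8*t + 15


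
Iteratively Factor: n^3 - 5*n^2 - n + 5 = (n - 5)*(n^2 - 1) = (n - 5)*(n + 1)*(n - 1)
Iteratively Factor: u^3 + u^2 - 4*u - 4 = (u - 2)*(u^2 + 3*u + 2) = (u - 2)*(u + 1)*(u + 2)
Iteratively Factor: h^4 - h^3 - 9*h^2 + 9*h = (h)*(h^3 - h^2 - 9*h + 9) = h*(h - 3)*(h^2 + 2*h - 3) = h*(h - 3)*(h + 3)*(h - 1)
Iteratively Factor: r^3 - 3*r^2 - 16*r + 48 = (r - 4)*(r^2 + r - 12) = (r - 4)*(r - 3)*(r + 4)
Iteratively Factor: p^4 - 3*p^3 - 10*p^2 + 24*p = (p - 2)*(p^3 - p^2 - 12*p) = (p - 2)*(p + 3)*(p^2 - 4*p) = p*(p - 2)*(p + 3)*(p - 4)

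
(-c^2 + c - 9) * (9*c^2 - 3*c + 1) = -9*c^4 + 12*c^3 - 85*c^2 + 28*c - 9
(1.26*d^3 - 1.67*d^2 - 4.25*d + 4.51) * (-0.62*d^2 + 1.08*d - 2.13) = -0.7812*d^5 + 2.3962*d^4 - 1.8524*d^3 - 3.8291*d^2 + 13.9233*d - 9.6063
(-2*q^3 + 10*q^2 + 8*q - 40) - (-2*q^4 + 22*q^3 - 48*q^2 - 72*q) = 2*q^4 - 24*q^3 + 58*q^2 + 80*q - 40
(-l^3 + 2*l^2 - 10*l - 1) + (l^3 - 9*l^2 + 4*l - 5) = -7*l^2 - 6*l - 6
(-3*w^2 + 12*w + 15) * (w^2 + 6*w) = -3*w^4 - 6*w^3 + 87*w^2 + 90*w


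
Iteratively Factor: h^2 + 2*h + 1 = (h + 1)*(h + 1)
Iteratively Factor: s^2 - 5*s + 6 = (s - 3)*(s - 2)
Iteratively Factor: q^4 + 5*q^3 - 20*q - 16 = (q + 1)*(q^3 + 4*q^2 - 4*q - 16) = (q + 1)*(q + 4)*(q^2 - 4) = (q + 1)*(q + 2)*(q + 4)*(q - 2)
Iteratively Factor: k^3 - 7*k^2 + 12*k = (k - 3)*(k^2 - 4*k) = k*(k - 3)*(k - 4)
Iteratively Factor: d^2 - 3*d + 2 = (d - 1)*(d - 2)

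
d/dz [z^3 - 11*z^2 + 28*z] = 3*z^2 - 22*z + 28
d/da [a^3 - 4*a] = 3*a^2 - 4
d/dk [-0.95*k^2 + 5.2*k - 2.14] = 5.2 - 1.9*k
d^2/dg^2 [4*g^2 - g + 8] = 8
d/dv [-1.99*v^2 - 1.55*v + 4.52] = -3.98*v - 1.55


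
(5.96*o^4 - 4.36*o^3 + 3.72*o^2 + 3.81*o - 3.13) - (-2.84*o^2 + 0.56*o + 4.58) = 5.96*o^4 - 4.36*o^3 + 6.56*o^2 + 3.25*o - 7.71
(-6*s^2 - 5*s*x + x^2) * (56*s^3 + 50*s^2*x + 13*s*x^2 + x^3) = -336*s^5 - 580*s^4*x - 272*s^3*x^2 - 21*s^2*x^3 + 8*s*x^4 + x^5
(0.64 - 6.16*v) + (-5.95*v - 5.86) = -12.11*v - 5.22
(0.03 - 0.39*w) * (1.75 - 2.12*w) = 0.8268*w^2 - 0.7461*w + 0.0525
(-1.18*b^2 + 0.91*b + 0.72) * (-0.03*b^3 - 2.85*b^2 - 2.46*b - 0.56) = 0.0354*b^5 + 3.3357*b^4 + 0.2877*b^3 - 3.6298*b^2 - 2.2808*b - 0.4032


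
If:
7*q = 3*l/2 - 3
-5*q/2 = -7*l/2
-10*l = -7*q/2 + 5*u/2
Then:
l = -30/83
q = -42/83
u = 306/415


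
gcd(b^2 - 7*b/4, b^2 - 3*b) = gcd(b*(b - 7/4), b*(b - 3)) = b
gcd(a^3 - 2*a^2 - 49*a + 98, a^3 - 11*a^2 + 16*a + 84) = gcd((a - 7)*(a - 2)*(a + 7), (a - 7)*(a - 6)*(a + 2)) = a - 7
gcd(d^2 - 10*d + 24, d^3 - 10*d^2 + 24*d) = d^2 - 10*d + 24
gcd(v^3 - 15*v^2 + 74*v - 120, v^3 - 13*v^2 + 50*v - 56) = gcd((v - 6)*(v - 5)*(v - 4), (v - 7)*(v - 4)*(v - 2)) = v - 4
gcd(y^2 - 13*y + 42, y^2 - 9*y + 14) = y - 7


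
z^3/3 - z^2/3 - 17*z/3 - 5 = (z/3 + 1)*(z - 5)*(z + 1)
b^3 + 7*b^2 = b^2*(b + 7)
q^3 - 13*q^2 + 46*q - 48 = (q - 8)*(q - 3)*(q - 2)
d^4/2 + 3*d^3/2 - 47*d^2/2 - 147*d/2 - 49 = (d/2 + 1)*(d - 7)*(d + 1)*(d + 7)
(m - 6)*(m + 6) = m^2 - 36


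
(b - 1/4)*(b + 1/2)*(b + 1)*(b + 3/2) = b^4 + 11*b^3/4 + 2*b^2 + b/16 - 3/16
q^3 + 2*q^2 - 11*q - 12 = (q - 3)*(q + 1)*(q + 4)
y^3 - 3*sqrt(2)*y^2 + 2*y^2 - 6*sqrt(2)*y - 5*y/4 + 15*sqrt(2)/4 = (y - 1/2)*(y + 5/2)*(y - 3*sqrt(2))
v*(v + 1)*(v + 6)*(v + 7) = v^4 + 14*v^3 + 55*v^2 + 42*v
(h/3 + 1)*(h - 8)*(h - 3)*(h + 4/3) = h^4/3 - 20*h^3/9 - 59*h^2/9 + 20*h + 32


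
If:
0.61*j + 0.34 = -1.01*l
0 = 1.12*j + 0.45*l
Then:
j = 0.18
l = -0.44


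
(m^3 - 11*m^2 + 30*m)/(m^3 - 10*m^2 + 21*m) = (m^2 - 11*m + 30)/(m^2 - 10*m + 21)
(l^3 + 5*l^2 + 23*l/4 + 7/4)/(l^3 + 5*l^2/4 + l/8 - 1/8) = 2*(2*l + 7)/(4*l - 1)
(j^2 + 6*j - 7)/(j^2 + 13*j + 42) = (j - 1)/(j + 6)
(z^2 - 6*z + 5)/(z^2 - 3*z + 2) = (z - 5)/(z - 2)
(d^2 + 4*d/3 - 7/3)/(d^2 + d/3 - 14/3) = (d - 1)/(d - 2)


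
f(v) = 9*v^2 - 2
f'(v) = 18*v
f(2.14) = 39.22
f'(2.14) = 38.52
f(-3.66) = 118.56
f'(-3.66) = -65.88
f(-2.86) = 71.62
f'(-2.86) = -51.48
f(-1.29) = 12.98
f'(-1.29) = -23.22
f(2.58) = 57.91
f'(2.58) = 46.44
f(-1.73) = 24.94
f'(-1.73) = -31.14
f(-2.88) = 72.65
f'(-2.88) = -51.84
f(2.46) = 52.46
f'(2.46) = 44.28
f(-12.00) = 1294.00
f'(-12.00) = -216.00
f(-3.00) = 79.00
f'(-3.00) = -54.00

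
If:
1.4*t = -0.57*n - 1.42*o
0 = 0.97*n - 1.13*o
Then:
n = -0.782587187731882*t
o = -0.671778382389315*t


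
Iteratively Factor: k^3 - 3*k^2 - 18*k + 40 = (k + 4)*(k^2 - 7*k + 10) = (k - 2)*(k + 4)*(k - 5)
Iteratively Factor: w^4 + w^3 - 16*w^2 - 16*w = (w + 1)*(w^3 - 16*w) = w*(w + 1)*(w^2 - 16) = w*(w + 1)*(w + 4)*(w - 4)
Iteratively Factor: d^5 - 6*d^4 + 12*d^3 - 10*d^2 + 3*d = (d - 1)*(d^4 - 5*d^3 + 7*d^2 - 3*d) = (d - 3)*(d - 1)*(d^3 - 2*d^2 + d) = d*(d - 3)*(d - 1)*(d^2 - 2*d + 1) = d*(d - 3)*(d - 1)^2*(d - 1)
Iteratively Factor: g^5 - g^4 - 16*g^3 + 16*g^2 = (g + 4)*(g^4 - 5*g^3 + 4*g^2) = g*(g + 4)*(g^3 - 5*g^2 + 4*g) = g^2*(g + 4)*(g^2 - 5*g + 4) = g^2*(g - 4)*(g + 4)*(g - 1)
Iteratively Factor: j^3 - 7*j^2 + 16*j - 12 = (j - 3)*(j^2 - 4*j + 4) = (j - 3)*(j - 2)*(j - 2)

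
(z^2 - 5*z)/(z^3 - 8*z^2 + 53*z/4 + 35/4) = 4*z/(4*z^2 - 12*z - 7)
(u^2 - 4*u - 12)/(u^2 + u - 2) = (u - 6)/(u - 1)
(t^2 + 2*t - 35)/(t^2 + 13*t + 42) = (t - 5)/(t + 6)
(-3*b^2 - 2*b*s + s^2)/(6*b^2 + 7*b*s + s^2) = (-3*b + s)/(6*b + s)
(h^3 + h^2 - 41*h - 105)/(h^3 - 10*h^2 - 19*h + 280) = (h + 3)/(h - 8)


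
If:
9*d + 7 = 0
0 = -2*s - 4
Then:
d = -7/9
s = -2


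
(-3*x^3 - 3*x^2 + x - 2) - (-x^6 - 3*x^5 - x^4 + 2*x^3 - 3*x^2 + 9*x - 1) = x^6 + 3*x^5 + x^4 - 5*x^3 - 8*x - 1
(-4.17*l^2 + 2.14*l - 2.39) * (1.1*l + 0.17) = -4.587*l^3 + 1.6451*l^2 - 2.2652*l - 0.4063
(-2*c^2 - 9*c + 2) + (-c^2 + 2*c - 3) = -3*c^2 - 7*c - 1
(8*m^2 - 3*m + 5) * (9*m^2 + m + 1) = 72*m^4 - 19*m^3 + 50*m^2 + 2*m + 5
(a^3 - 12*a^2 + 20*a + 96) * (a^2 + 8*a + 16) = a^5 - 4*a^4 - 60*a^3 + 64*a^2 + 1088*a + 1536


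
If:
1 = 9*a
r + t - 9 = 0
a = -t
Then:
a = 1/9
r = 82/9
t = -1/9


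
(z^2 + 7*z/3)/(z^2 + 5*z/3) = (3*z + 7)/(3*z + 5)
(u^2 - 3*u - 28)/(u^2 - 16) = (u - 7)/(u - 4)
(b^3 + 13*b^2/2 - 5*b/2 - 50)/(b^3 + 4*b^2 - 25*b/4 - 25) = 2*(b + 5)/(2*b + 5)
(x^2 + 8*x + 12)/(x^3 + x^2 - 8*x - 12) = (x + 6)/(x^2 - x - 6)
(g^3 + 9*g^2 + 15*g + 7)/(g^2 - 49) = (g^2 + 2*g + 1)/(g - 7)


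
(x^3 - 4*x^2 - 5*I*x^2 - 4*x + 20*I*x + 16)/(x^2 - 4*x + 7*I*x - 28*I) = (x^2 - 5*I*x - 4)/(x + 7*I)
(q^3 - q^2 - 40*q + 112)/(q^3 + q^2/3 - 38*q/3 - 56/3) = 3*(q^2 + 3*q - 28)/(3*q^2 + 13*q + 14)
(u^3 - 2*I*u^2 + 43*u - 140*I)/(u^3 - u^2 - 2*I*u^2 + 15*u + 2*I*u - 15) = (u^2 + 3*I*u + 28)/(u^2 + u*(-1 + 3*I) - 3*I)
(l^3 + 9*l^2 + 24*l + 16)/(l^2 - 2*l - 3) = (l^2 + 8*l + 16)/(l - 3)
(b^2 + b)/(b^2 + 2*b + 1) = b/(b + 1)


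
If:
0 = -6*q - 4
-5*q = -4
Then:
No Solution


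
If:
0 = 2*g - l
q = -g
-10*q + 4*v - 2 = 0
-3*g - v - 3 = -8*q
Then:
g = -7/17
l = -14/17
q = 7/17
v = 26/17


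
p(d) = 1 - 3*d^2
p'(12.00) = -72.00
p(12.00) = -431.00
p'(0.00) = 0.00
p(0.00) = 1.00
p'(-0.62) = 3.72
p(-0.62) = -0.15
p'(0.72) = -4.32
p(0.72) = -0.56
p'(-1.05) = 6.30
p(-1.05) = -2.31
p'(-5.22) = 31.32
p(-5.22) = -80.75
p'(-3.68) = 22.08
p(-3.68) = -39.63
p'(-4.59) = 27.54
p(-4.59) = -62.20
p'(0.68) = -4.08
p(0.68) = -0.39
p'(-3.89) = 23.34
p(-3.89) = -44.40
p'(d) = -6*d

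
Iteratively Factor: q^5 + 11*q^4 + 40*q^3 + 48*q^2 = (q + 4)*(q^4 + 7*q^3 + 12*q^2) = (q + 4)^2*(q^3 + 3*q^2) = (q + 3)*(q + 4)^2*(q^2) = q*(q + 3)*(q + 4)^2*(q)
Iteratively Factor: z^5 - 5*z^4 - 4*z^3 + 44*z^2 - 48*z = (z - 2)*(z^4 - 3*z^3 - 10*z^2 + 24*z) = z*(z - 2)*(z^3 - 3*z^2 - 10*z + 24) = z*(z - 2)^2*(z^2 - z - 12) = z*(z - 2)^2*(z + 3)*(z - 4)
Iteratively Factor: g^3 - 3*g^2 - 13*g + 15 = (g + 3)*(g^2 - 6*g + 5) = (g - 5)*(g + 3)*(g - 1)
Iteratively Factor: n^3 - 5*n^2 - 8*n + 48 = (n - 4)*(n^2 - n - 12) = (n - 4)^2*(n + 3)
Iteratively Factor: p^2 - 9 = (p - 3)*(p + 3)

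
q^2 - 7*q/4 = q*(q - 7/4)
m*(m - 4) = m^2 - 4*m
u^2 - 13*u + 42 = (u - 7)*(u - 6)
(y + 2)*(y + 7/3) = y^2 + 13*y/3 + 14/3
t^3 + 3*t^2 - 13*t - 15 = (t - 3)*(t + 1)*(t + 5)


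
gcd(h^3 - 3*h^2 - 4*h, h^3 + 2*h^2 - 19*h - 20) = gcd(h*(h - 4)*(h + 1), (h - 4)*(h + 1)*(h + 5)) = h^2 - 3*h - 4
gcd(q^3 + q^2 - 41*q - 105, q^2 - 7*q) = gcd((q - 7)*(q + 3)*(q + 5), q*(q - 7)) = q - 7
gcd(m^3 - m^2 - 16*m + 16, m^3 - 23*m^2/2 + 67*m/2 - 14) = m - 4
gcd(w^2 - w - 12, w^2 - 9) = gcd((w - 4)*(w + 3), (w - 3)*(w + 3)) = w + 3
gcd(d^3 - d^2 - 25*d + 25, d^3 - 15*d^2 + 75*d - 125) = d - 5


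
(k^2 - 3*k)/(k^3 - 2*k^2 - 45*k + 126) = k/(k^2 + k - 42)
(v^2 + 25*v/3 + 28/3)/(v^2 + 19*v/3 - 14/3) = (3*v + 4)/(3*v - 2)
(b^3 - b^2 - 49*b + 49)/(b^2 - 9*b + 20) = (b^3 - b^2 - 49*b + 49)/(b^2 - 9*b + 20)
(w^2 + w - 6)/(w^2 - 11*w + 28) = (w^2 + w - 6)/(w^2 - 11*w + 28)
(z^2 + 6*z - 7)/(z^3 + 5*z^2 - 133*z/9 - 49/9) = 9*(z - 1)/(9*z^2 - 18*z - 7)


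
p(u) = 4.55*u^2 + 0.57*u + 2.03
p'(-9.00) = -81.33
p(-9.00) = 365.45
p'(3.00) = 27.87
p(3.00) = 44.69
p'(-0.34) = -2.52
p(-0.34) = 2.36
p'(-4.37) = -39.20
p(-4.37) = 86.43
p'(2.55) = 23.78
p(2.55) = 33.07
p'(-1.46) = -12.72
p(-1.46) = 10.90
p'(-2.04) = -17.99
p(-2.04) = 19.80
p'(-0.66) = -5.44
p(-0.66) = 3.64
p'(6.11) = 56.17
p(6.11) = 175.37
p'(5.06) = 46.62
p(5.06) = 121.41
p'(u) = 9.1*u + 0.57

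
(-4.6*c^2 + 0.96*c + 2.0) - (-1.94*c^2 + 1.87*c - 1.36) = -2.66*c^2 - 0.91*c + 3.36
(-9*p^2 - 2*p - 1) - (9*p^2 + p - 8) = -18*p^2 - 3*p + 7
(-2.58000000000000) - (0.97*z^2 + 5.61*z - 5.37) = -0.97*z^2 - 5.61*z + 2.79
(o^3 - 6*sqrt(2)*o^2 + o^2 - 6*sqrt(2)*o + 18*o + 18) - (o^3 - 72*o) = -6*sqrt(2)*o^2 + o^2 - 6*sqrt(2)*o + 90*o + 18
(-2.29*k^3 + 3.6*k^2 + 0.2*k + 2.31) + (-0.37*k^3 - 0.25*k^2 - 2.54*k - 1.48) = -2.66*k^3 + 3.35*k^2 - 2.34*k + 0.83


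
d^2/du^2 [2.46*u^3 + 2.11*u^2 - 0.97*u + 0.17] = 14.76*u + 4.22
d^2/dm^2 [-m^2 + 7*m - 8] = -2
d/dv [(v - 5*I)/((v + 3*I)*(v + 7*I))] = (-v^2 + 10*I*v - 71)/(v^4 + 20*I*v^3 - 142*v^2 - 420*I*v + 441)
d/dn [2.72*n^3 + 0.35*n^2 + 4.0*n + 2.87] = 8.16*n^2 + 0.7*n + 4.0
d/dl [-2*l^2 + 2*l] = 2 - 4*l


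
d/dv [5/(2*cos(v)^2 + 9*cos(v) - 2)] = 5*(4*cos(v) + 9)*sin(v)/(9*cos(v) + cos(2*v) - 1)^2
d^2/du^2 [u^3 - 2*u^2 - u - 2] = 6*u - 4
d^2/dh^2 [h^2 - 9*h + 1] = 2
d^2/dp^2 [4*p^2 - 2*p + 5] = 8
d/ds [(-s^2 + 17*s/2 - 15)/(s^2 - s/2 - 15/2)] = (-32*s^2 + 180*s - 285)/(4*s^4 - 4*s^3 - 59*s^2 + 30*s + 225)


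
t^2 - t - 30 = (t - 6)*(t + 5)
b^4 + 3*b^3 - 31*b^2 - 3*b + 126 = (b - 3)^2*(b + 2)*(b + 7)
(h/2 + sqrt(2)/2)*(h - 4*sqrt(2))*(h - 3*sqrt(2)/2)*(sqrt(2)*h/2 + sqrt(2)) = sqrt(2)*h^4/4 - 9*h^3/4 + sqrt(2)*h^3/2 - 9*h^2/2 + sqrt(2)*h^2/4 + sqrt(2)*h/2 + 6*h + 12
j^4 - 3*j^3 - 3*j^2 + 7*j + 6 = (j - 3)*(j - 2)*(j + 1)^2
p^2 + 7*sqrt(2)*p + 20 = (p + 2*sqrt(2))*(p + 5*sqrt(2))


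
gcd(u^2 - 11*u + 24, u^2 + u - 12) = u - 3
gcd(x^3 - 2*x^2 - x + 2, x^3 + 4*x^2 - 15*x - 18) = x + 1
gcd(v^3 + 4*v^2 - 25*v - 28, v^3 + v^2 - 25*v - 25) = v + 1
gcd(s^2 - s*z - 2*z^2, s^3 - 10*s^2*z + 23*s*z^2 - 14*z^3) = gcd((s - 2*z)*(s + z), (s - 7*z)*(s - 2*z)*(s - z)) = -s + 2*z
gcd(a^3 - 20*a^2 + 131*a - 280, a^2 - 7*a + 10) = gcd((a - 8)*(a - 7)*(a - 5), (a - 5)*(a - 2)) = a - 5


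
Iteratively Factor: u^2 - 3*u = (u - 3)*(u)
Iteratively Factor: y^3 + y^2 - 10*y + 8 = (y - 1)*(y^2 + 2*y - 8) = (y - 2)*(y - 1)*(y + 4)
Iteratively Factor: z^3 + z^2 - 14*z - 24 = (z + 2)*(z^2 - z - 12) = (z - 4)*(z + 2)*(z + 3)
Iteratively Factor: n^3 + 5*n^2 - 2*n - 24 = (n + 4)*(n^2 + n - 6) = (n + 3)*(n + 4)*(n - 2)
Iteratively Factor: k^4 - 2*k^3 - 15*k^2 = (k + 3)*(k^3 - 5*k^2) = (k - 5)*(k + 3)*(k^2) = k*(k - 5)*(k + 3)*(k)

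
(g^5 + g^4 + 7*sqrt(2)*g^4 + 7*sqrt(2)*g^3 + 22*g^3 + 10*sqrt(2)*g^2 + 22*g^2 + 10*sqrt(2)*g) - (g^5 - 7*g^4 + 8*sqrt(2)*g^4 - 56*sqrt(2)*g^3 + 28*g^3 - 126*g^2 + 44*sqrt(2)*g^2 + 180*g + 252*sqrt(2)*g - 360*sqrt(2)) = -sqrt(2)*g^4 + 8*g^4 - 6*g^3 + 63*sqrt(2)*g^3 - 34*sqrt(2)*g^2 + 148*g^2 - 242*sqrt(2)*g - 180*g + 360*sqrt(2)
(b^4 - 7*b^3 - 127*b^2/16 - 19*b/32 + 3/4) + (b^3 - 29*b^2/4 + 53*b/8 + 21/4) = b^4 - 6*b^3 - 243*b^2/16 + 193*b/32 + 6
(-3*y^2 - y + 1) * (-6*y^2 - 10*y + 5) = 18*y^4 + 36*y^3 - 11*y^2 - 15*y + 5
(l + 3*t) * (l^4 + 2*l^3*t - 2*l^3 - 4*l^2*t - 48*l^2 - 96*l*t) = l^5 + 5*l^4*t - 2*l^4 + 6*l^3*t^2 - 10*l^3*t - 48*l^3 - 12*l^2*t^2 - 240*l^2*t - 288*l*t^2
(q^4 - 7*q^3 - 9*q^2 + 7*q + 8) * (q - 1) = q^5 - 8*q^4 - 2*q^3 + 16*q^2 + q - 8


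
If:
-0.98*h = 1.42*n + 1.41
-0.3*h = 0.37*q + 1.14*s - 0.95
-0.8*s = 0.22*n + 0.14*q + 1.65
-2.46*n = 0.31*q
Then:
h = 1.14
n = -1.78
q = 14.10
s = -4.04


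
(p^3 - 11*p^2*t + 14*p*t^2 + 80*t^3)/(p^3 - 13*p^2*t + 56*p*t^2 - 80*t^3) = (p^2 - 6*p*t - 16*t^2)/(p^2 - 8*p*t + 16*t^2)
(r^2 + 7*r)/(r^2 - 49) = r/(r - 7)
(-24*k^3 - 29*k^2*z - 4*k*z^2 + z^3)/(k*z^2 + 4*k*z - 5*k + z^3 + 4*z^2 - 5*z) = (-24*k^2 - 5*k*z + z^2)/(z^2 + 4*z - 5)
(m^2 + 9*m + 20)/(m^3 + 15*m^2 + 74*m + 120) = 1/(m + 6)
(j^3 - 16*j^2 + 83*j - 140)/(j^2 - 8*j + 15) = (j^2 - 11*j + 28)/(j - 3)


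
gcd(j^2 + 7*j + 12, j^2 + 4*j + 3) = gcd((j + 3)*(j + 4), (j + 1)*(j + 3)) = j + 3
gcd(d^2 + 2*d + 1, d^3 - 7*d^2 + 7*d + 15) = d + 1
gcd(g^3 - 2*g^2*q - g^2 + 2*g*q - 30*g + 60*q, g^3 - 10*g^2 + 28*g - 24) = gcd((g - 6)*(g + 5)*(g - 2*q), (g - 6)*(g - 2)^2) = g - 6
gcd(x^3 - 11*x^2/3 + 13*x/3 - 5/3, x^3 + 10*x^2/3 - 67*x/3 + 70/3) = x - 5/3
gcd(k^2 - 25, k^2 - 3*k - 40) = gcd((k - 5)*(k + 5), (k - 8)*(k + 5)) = k + 5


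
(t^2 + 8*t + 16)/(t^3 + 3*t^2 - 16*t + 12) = (t^2 + 8*t + 16)/(t^3 + 3*t^2 - 16*t + 12)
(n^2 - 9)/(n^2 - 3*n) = (n + 3)/n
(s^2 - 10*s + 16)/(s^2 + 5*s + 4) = (s^2 - 10*s + 16)/(s^2 + 5*s + 4)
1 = 1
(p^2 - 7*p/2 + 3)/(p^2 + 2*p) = (p^2 - 7*p/2 + 3)/(p*(p + 2))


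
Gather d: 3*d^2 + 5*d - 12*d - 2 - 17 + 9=3*d^2 - 7*d - 10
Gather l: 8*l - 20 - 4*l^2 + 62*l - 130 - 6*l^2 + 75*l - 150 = -10*l^2 + 145*l - 300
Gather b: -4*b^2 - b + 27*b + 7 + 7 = -4*b^2 + 26*b + 14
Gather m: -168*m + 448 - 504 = -168*m - 56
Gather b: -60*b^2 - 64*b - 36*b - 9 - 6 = -60*b^2 - 100*b - 15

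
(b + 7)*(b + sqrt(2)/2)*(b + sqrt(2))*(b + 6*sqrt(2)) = b^4 + 7*b^3 + 15*sqrt(2)*b^3/2 + 19*b^2 + 105*sqrt(2)*b^2/2 + 6*sqrt(2)*b + 133*b + 42*sqrt(2)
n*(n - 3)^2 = n^3 - 6*n^2 + 9*n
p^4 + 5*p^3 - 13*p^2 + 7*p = p*(p - 1)^2*(p + 7)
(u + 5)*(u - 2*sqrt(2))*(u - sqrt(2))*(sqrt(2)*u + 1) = sqrt(2)*u^4 - 5*u^3 + 5*sqrt(2)*u^3 - 25*u^2 + sqrt(2)*u^2 + 4*u + 5*sqrt(2)*u + 20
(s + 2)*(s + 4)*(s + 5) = s^3 + 11*s^2 + 38*s + 40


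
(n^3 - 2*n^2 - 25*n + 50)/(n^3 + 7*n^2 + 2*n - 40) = (n - 5)/(n + 4)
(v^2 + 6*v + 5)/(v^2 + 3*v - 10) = (v + 1)/(v - 2)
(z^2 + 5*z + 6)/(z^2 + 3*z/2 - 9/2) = 2*(z + 2)/(2*z - 3)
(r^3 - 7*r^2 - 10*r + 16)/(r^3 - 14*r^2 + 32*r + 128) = (r - 1)/(r - 8)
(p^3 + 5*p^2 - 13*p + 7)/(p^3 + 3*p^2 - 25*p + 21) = (p - 1)/(p - 3)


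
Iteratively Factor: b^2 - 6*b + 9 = (b - 3)*(b - 3)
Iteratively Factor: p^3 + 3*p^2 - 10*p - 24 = (p + 2)*(p^2 + p - 12) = (p + 2)*(p + 4)*(p - 3)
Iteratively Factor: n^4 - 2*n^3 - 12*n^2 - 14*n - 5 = (n + 1)*(n^3 - 3*n^2 - 9*n - 5) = (n - 5)*(n + 1)*(n^2 + 2*n + 1) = (n - 5)*(n + 1)^2*(n + 1)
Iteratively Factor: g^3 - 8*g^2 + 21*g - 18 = (g - 2)*(g^2 - 6*g + 9) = (g - 3)*(g - 2)*(g - 3)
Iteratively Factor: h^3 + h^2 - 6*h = (h)*(h^2 + h - 6) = h*(h + 3)*(h - 2)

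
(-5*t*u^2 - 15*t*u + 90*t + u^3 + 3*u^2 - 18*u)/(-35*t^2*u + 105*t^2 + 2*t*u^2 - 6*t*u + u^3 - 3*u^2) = (u + 6)/(7*t + u)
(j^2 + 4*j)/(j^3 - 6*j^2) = (j + 4)/(j*(j - 6))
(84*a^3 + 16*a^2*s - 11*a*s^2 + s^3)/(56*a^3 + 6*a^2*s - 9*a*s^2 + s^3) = (-6*a + s)/(-4*a + s)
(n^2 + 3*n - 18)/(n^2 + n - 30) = (n - 3)/(n - 5)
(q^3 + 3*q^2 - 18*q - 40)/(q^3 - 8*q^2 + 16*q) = (q^2 + 7*q + 10)/(q*(q - 4))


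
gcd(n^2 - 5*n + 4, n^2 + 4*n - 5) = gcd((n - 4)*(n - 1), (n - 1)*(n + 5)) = n - 1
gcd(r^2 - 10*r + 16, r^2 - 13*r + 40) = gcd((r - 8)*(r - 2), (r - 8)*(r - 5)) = r - 8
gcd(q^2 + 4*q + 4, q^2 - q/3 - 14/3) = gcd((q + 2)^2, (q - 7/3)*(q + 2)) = q + 2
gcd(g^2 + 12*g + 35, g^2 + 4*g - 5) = g + 5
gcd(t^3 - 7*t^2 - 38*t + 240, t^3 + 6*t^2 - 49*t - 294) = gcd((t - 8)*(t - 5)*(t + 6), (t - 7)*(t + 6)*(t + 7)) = t + 6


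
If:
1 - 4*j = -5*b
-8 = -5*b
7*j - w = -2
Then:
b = 8/5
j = 9/4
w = 71/4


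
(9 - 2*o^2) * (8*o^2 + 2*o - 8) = -16*o^4 - 4*o^3 + 88*o^2 + 18*o - 72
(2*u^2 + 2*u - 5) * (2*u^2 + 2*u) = 4*u^4 + 8*u^3 - 6*u^2 - 10*u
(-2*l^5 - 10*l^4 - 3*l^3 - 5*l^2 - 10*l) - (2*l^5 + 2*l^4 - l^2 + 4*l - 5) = -4*l^5 - 12*l^4 - 3*l^3 - 4*l^2 - 14*l + 5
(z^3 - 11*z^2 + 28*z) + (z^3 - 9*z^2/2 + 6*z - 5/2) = 2*z^3 - 31*z^2/2 + 34*z - 5/2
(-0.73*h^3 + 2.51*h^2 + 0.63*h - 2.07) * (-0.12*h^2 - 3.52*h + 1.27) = 0.0876*h^5 + 2.2684*h^4 - 9.8379*h^3 + 1.2185*h^2 + 8.0865*h - 2.6289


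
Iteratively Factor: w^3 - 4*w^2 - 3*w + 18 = (w - 3)*(w^2 - w - 6) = (w - 3)^2*(w + 2)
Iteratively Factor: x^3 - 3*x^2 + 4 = (x - 2)*(x^2 - x - 2) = (x - 2)^2*(x + 1)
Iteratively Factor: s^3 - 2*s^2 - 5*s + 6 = (s - 1)*(s^2 - s - 6) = (s - 3)*(s - 1)*(s + 2)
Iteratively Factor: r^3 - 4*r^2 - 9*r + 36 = (r - 4)*(r^2 - 9) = (r - 4)*(r + 3)*(r - 3)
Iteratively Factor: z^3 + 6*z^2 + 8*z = (z)*(z^2 + 6*z + 8) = z*(z + 2)*(z + 4)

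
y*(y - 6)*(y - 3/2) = y^3 - 15*y^2/2 + 9*y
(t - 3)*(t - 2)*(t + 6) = t^3 + t^2 - 24*t + 36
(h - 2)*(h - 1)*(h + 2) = h^3 - h^2 - 4*h + 4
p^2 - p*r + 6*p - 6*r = (p + 6)*(p - r)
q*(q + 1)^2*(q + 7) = q^4 + 9*q^3 + 15*q^2 + 7*q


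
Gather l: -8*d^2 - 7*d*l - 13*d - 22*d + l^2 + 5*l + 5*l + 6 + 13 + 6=-8*d^2 - 35*d + l^2 + l*(10 - 7*d) + 25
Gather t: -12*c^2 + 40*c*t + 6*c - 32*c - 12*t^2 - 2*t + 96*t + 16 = -12*c^2 - 26*c - 12*t^2 + t*(40*c + 94) + 16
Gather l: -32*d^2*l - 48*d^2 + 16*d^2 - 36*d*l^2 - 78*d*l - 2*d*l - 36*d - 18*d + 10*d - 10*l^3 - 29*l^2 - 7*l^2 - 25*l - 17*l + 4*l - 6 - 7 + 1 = -32*d^2 - 44*d - 10*l^3 + l^2*(-36*d - 36) + l*(-32*d^2 - 80*d - 38) - 12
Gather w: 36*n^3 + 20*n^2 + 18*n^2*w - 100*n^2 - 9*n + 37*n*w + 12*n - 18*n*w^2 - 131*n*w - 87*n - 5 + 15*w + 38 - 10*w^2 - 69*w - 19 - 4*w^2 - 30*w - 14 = 36*n^3 - 80*n^2 - 84*n + w^2*(-18*n - 14) + w*(18*n^2 - 94*n - 84)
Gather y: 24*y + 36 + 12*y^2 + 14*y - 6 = 12*y^2 + 38*y + 30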